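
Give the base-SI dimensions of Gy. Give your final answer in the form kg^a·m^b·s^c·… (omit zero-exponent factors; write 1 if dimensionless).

Gy = J/kg (absorbed dose = energy per mass),
    = m²·s⁻².

m²·s⁻²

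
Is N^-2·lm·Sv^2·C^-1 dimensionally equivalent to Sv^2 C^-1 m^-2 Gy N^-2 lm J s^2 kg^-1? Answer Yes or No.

Left side:
  N = kg·m·s⁻².
  So N⁻² = kg⁻²·m⁻²·s⁴.
  lm = cd.
  Sv = m²·s⁻².
  So Sv² = m⁴·s⁻⁴.
  C = s·A.
  So C⁻¹ = s⁻¹·A⁻¹.
  Combining: N⁻²·lm·Sv²·C⁻¹ = (kg⁻²·m⁻²·s⁴) · cd · (m⁴·s⁻⁴) · (s⁻¹·A⁻¹) = kg⁻²·m²·s⁻¹·A⁻¹·cd.
Right side:
  Sv = J/kg (equivalent dose = energy per mass),
      = m²·s⁻².
  So Sv² = m⁴·s⁻⁴.
  C = A·s = s·A (charge = current × time).
  So C⁻¹ = s⁻¹·A⁻¹.
  Gy = J/kg (absorbed dose = energy per mass),
      = m²·s⁻².
  N = kg·m/s² = kg·m·s⁻² (force = mass × acceleration).
  So N⁻² = kg⁻²·m⁻²·s⁴.
  lm = cd·sr = cd (luminous flux; sr is dimensionless).
  J = N·m (work = force × distance),
      = kg·m²·s⁻².
  Combining: Sv²·C⁻¹·m⁻²·Gy·N⁻²·lm·J·s²·kg⁻¹ = (m⁴·s⁻⁴) · (s⁻¹·A⁻¹) · m⁻² · (m²·s⁻²) · (kg⁻²·m⁻²·s⁴) · cd · (kg·m²·s⁻²) · s² · kg⁻¹ = kg⁻²·m⁴·s⁻³·A⁻¹·cd.
Left is kg⁻²·m²·s⁻¹·A⁻¹·cd; right is kg⁻²·m⁴·s⁻³·A⁻¹·cd — different.

No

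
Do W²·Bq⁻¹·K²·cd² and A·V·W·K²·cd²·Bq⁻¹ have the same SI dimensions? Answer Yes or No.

Left side:
  W = J/s (power = energy per time),
      = kg·m²·s⁻³.
  So W² = kg²·m⁴·s⁻⁶.
  Bq = 1/s = s⁻¹ (activity is decays per second).
  So Bq⁻¹ = s.
  Combining: W²·Bq⁻¹·K²·cd² = (kg²·m⁴·s⁻⁶) · s · K² · cd² = kg²·m⁴·s⁻⁵·K²·cd².
Right side:
  V = W/A (potential = power per current),
      = kg·m²·s⁻³·A⁻¹.
  W = J/s (power = energy per time),
      = kg·m²·s⁻³.
  Bq = 1/s = s⁻¹ (activity is decays per second).
  So Bq⁻¹ = s.
  Combining: A·V·W·K²·cd²·Bq⁻¹ = A · (kg·m²·s⁻³·A⁻¹) · (kg·m²·s⁻³) · K² · cd² · s = kg²·m⁴·s⁻⁵·K²·cd².
Both reduce to kg²·m⁴·s⁻⁵·K²·cd².

Yes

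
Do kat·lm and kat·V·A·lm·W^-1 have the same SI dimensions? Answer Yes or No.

Yes

Left side:
  kat = mol/s = s⁻¹·mol (catalytic activity).
  lm = cd·sr = cd (luminous flux; sr is dimensionless).
  Combining: kat·lm = (s⁻¹·mol) · cd = s⁻¹·mol·cd.
Right side:
  kat = mol/s = s⁻¹·mol (catalytic activity).
  V = W/A (potential = power per current),
      = kg·m²·s⁻³·A⁻¹.
  lm = cd·sr = cd (luminous flux; sr is dimensionless).
  W = J/s (power = energy per time),
      = kg·m²·s⁻³.
  So W⁻¹ = kg⁻¹·m⁻²·s³.
  Combining: kat·V·A·lm·W⁻¹ = (s⁻¹·mol) · (kg·m²·s⁻³·A⁻¹) · A · cd · (kg⁻¹·m⁻²·s³) = s⁻¹·mol·cd.
Both reduce to s⁻¹·mol·cd.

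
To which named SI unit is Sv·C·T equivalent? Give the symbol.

Sv = J/kg (equivalent dose = energy per mass),
    = m²·s⁻².
C = A·s = s·A (charge = current × time).
T = Wb/m² (flux density = flux per area),
    = kg·s⁻²·A⁻¹.
Combining: Sv·C·T = (m²·s⁻²) · (s·A) · (kg·s⁻²·A⁻¹) = kg·m²·s⁻³.
kg·m²·s⁻³ is the base-SI form of the watt.

W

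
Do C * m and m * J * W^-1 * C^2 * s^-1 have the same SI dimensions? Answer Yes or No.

No

Left side:
  C = s·A.
  Combining: C·m = (s·A) · m = m·s·A.
Right side:
  J = N·m (work = force × distance),
      = kg·m²·s⁻².
  W = J/s (power = energy per time),
      = kg·m²·s⁻³.
  So W⁻¹ = kg⁻¹·m⁻²·s³.
  C = A·s = s·A (charge = current × time).
  So C² = s²·A².
  Combining: m·J·W⁻¹·C²·s⁻¹ = m · (kg·m²·s⁻²) · (kg⁻¹·m⁻²·s³) · (s²·A²) · s⁻¹ = m·s²·A².
Left is m·s·A; right is m·s²·A² — different.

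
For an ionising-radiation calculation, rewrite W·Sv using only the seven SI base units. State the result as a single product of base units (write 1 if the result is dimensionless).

kg·m⁴·s⁻⁵

W = kg·m²·s⁻³.
Sv = m²·s⁻².
Combining: W·Sv = (kg·m²·s⁻³) · (m²·s⁻²) = kg·m⁴·s⁻⁵.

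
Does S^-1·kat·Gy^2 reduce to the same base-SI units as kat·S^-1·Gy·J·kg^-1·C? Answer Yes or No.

Left side:
  S = kg⁻¹·m⁻²·s³·A².
  So S⁻¹ = kg·m²·s⁻³·A⁻².
  kat = s⁻¹·mol.
  Gy = m²·s⁻².
  So Gy² = m⁴·s⁻⁴.
  Combining: S⁻¹·kat·Gy² = (kg·m²·s⁻³·A⁻²) · (s⁻¹·mol) · (m⁴·s⁻⁴) = kg·m⁶·s⁻⁸·A⁻²·mol.
Right side:
  kat = mol/s = s⁻¹·mol (catalytic activity).
  S = 1/Ω (conductance is reciprocal resistance),
      = kg⁻¹·m⁻²·s³·A².
  So S⁻¹ = kg·m²·s⁻³·A⁻².
  Gy = J/kg (absorbed dose = energy per mass),
      = m²·s⁻².
  J = N·m (work = force × distance),
      = kg·m²·s⁻².
  C = A·s = s·A (charge = current × time).
  Combining: kat·S⁻¹·Gy·J·kg⁻¹·C = (s⁻¹·mol) · (kg·m²·s⁻³·A⁻²) · (m²·s⁻²) · (kg·m²·s⁻²) · kg⁻¹ · (s·A) = kg·m⁶·s⁻⁷·A⁻¹·mol.
Left is kg·m⁶·s⁻⁸·A⁻²·mol; right is kg·m⁶·s⁻⁷·A⁻¹·mol — different.

No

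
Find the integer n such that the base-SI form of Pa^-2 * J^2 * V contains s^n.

Pa = kg·m⁻¹·s⁻².
So Pa⁻² = kg⁻²·m²·s⁴.
J = kg·m²·s⁻².
So J² = kg²·m⁴·s⁻⁴.
V = kg·m²·s⁻³·A⁻¹.
Combining: Pa⁻²·J²·V = (kg⁻²·m²·s⁴) · (kg²·m⁴·s⁻⁴) · (kg·m²·s⁻³·A⁻¹) = kg·m⁸·s⁻³·A⁻¹.
The exponent of s is -3.

-3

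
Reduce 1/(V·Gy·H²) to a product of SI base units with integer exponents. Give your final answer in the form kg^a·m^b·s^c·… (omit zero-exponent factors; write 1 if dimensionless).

V = kg·m²·s⁻³·A⁻¹.
So V⁻¹ = kg⁻¹·m⁻²·s³·A.
Gy = m²·s⁻².
So Gy⁻¹ = m⁻²·s².
H = kg·m²·s⁻²·A⁻².
So H⁻² = kg⁻²·m⁻⁴·s⁴·A⁴.
Combining: V⁻¹·Gy⁻¹·H⁻² = (kg⁻¹·m⁻²·s³·A) · (m⁻²·s²) · (kg⁻²·m⁻⁴·s⁴·A⁴) = kg⁻³·m⁻⁸·s⁹·A⁵.

kg⁻³·m⁻⁸·s⁹·A⁵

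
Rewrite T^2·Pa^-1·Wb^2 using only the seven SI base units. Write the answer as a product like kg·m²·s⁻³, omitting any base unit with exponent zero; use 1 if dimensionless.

kg³·m⁵·s⁻⁶·A⁻⁴

T = Wb/m² (flux density = flux per area),
    = kg·s⁻²·A⁻¹.
So T² = kg²·s⁻⁴·A⁻².
Pa = N/m² (pressure = force per area),
    = kg·m⁻¹·s⁻².
So Pa⁻¹ = kg⁻¹·m·s².
Wb = V·s (flux: a volt is a weber per second),
    = kg·m²·s⁻²·A⁻¹.
So Wb² = kg²·m⁴·s⁻⁴·A⁻².
Combining: T²·Pa⁻¹·Wb² = (kg²·s⁻⁴·A⁻²) · (kg⁻¹·m·s²) · (kg²·m⁴·s⁻⁴·A⁻²) = kg³·m⁵·s⁻⁶·A⁻⁴.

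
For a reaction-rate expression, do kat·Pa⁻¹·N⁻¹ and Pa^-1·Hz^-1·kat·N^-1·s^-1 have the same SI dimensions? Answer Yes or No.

Yes

Left side:
  kat = s⁻¹·mol.
  Pa = kg·m⁻¹·s⁻².
  So Pa⁻¹ = kg⁻¹·m·s².
  N = kg·m·s⁻².
  So N⁻¹ = kg⁻¹·m⁻¹·s².
  Combining: kat·Pa⁻¹·N⁻¹ = (s⁻¹·mol) · (kg⁻¹·m·s²) · (kg⁻¹·m⁻¹·s²) = kg⁻²·s³·mol.
Right side:
  Pa = N/m² (pressure = force per area),
      = kg·m⁻¹·s⁻².
  So Pa⁻¹ = kg⁻¹·m·s².
  Hz = 1/s = s⁻¹ (frequency is cycles per second).
  So Hz⁻¹ = s.
  kat = mol/s = s⁻¹·mol (catalytic activity).
  N = kg·m/s² = kg·m·s⁻² (force = mass × acceleration).
  So N⁻¹ = kg⁻¹·m⁻¹·s².
  Combining: Pa⁻¹·Hz⁻¹·kat·N⁻¹·s⁻¹ = (kg⁻¹·m·s²) · s · (s⁻¹·mol) · (kg⁻¹·m⁻¹·s²) · s⁻¹ = kg⁻²·s³·mol.
Both reduce to kg⁻²·s³·mol.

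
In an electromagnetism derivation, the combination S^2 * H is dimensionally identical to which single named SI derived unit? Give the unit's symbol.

S = 1/Ω (conductance is reciprocal resistance),
    = kg⁻¹·m⁻²·s³·A².
So S² = kg⁻²·m⁻⁴·s⁶·A⁴.
H = Wb/A (inductance = flux per current),
    = kg·m²·s⁻²·A⁻².
Combining: S²·H = (kg⁻²·m⁻⁴·s⁶·A⁴) · (kg·m²·s⁻²·A⁻²) = kg⁻¹·m⁻²·s⁴·A².
kg⁻¹·m⁻²·s⁴·A² is the base-SI form of the farad.

F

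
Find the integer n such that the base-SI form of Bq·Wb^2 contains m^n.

4

Bq = 1/s = s⁻¹ (activity is decays per second).
Wb = V·s (flux: a volt is a weber per second),
    = kg·m²·s⁻²·A⁻¹.
So Wb² = kg²·m⁴·s⁻⁴·A⁻².
Combining: Bq·Wb² = s⁻¹ · (kg²·m⁴·s⁻⁴·A⁻²) = kg²·m⁴·s⁻⁵·A⁻².
The exponent of m is 4.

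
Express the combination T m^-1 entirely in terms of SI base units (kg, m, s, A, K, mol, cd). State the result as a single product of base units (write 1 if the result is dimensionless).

T = Wb/m² (flux density = flux per area),
    = kg·s⁻²·A⁻¹.
Combining: T·m⁻¹ = (kg·s⁻²·A⁻¹) · m⁻¹ = kg·m⁻¹·s⁻²·A⁻¹.

kg·m⁻¹·s⁻²·A⁻¹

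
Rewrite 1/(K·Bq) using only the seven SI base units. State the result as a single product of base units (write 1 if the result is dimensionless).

s·K⁻¹

Bq = 1/s = s⁻¹ (activity is decays per second).
So Bq⁻¹ = s.
Combining: K⁻¹·Bq⁻¹ = K⁻¹ · s = s·K⁻¹.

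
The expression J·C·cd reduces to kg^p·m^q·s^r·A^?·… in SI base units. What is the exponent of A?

1

J = N·m (work = force × distance),
    = kg·m²·s⁻².
C = A·s = s·A (charge = current × time).
Combining: J·C·cd = (kg·m²·s⁻²) · (s·A) · cd = kg·m²·s⁻¹·A·cd.
The exponent of A is 1.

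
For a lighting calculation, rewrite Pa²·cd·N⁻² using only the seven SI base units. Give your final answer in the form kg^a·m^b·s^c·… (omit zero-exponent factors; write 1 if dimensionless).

m⁻⁴·cd

Pa = kg·m⁻¹·s⁻².
So Pa² = kg²·m⁻²·s⁻⁴.
N = kg·m·s⁻².
So N⁻² = kg⁻²·m⁻²·s⁴.
Combining: Pa²·cd·N⁻² = (kg²·m⁻²·s⁻⁴) · cd · (kg⁻²·m⁻²·s⁴) = m⁻⁴·cd.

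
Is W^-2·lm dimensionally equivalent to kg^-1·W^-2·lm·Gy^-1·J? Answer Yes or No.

Left side:
  W = kg·m²·s⁻³.
  So W⁻² = kg⁻²·m⁻⁴·s⁶.
  lm = cd.
  Combining: W⁻²·lm = (kg⁻²·m⁻⁴·s⁶) · cd = kg⁻²·m⁻⁴·s⁶·cd.
Right side:
  W = kg·m²·s⁻³.
  So W⁻² = kg⁻²·m⁻⁴·s⁶.
  lm = cd.
  Gy = m²·s⁻².
  So Gy⁻¹ = m⁻²·s².
  J = kg·m²·s⁻².
  Combining: kg⁻¹·W⁻²·lm·Gy⁻¹·J = kg⁻¹ · (kg⁻²·m⁻⁴·s⁶) · cd · (m⁻²·s²) · (kg·m²·s⁻²) = kg⁻²·m⁻⁴·s⁶·cd.
Both reduce to kg⁻²·m⁻⁴·s⁶·cd.

Yes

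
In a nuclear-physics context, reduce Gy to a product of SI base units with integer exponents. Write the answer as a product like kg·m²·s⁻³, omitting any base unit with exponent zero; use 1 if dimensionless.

m²·s⁻²

Gy = m²·s⁻².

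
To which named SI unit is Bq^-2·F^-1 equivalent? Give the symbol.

Bq = 1/s = s⁻¹ (activity is decays per second).
So Bq⁻² = s².
F = C/V (capacitance = charge per voltage),
    = A·s/(kg·m²·s⁻³·A⁻¹) (substituting C and V),
    = kg⁻¹·m⁻²·s⁴·A².
So F⁻¹ = kg·m²·s⁻⁴·A⁻².
Combining: Bq⁻²·F⁻¹ = s² · (kg·m²·s⁻⁴·A⁻²) = kg·m²·s⁻²·A⁻².
kg·m²·s⁻²·A⁻² is the base-SI form of the henry.

H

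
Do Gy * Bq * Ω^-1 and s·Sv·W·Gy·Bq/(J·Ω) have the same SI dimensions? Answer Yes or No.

Left side:
  Gy = m²·s⁻².
  Bq = s⁻¹.
  Ω = kg·m²·s⁻³·A⁻².
  So Ω⁻¹ = kg⁻¹·m⁻²·s³·A².
  Combining: Gy·Bq·Ω⁻¹ = (m²·s⁻²) · s⁻¹ · (kg⁻¹·m⁻²·s³·A²) = kg⁻¹·A².
Right side:
  J = kg·m²·s⁻².
  So J⁻¹ = kg⁻¹·m⁻²·s².
  Ω = kg·m²·s⁻³·A⁻².
  So Ω⁻¹ = kg⁻¹·m⁻²·s³·A².
  Sv = m²·s⁻².
  W = kg·m²·s⁻³.
  Gy = m²·s⁻².
  Bq = s⁻¹.
  Combining: s·J⁻¹·Ω⁻¹·Sv·W·Gy·Bq = s · (kg⁻¹·m⁻²·s²) · (kg⁻¹·m⁻²·s³·A²) · (m²·s⁻²) · (kg·m²·s⁻³) · (m²·s⁻²) · s⁻¹ = kg⁻¹·m²·s⁻²·A².
Left is kg⁻¹·A²; right is kg⁻¹·m²·s⁻²·A² — different.

No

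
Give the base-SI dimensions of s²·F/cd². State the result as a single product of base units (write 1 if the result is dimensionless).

kg⁻¹·m⁻²·s⁶·A²·cd⁻²

F = C/V (capacitance = charge per voltage),
    = A·s/(kg·m²·s⁻³·A⁻¹) (substituting C and V),
    = kg⁻¹·m⁻²·s⁴·A².
Combining: cd⁻²·s²·F = cd⁻² · s² · (kg⁻¹·m⁻²·s⁴·A²) = kg⁻¹·m⁻²·s⁶·A²·cd⁻².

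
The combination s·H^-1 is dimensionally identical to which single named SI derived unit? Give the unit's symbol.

S

H = Wb/A (inductance = flux per current),
    = kg·m²·s⁻²·A⁻².
So H⁻¹ = kg⁻¹·m⁻²·s²·A².
Combining: s·H⁻¹ = s · (kg⁻¹·m⁻²·s²·A²) = kg⁻¹·m⁻²·s³·A².
kg⁻¹·m⁻²·s³·A² is the base-SI form of the siemens.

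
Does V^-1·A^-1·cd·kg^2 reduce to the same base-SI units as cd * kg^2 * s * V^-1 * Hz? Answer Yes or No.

Left side:
  V = W/A (potential = power per current),
      = kg·m²·s⁻³·A⁻¹.
  So V⁻¹ = kg⁻¹·m⁻²·s³·A.
  Combining: V⁻¹·A⁻¹·cd·kg² = (kg⁻¹·m⁻²·s³·A) · A⁻¹ · cd · kg² = kg·m⁻²·s³·cd.
Right side:
  V = W/A (potential = power per current),
      = kg·m²·s⁻³·A⁻¹.
  So V⁻¹ = kg⁻¹·m⁻²·s³·A.
  Hz = 1/s = s⁻¹ (frequency is cycles per second).
  Combining: cd·kg²·s·V⁻¹·Hz = cd · kg² · s · (kg⁻¹·m⁻²·s³·A) · s⁻¹ = kg·m⁻²·s³·A·cd.
Left is kg·m⁻²·s³·cd; right is kg·m⁻²·s³·A·cd — different.

No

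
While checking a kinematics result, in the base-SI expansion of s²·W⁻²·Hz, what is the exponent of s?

W = J/s (power = energy per time),
    = kg·m²·s⁻³.
So W⁻² = kg⁻²·m⁻⁴·s⁶.
Hz = 1/s = s⁻¹ (frequency is cycles per second).
Combining: s²·W⁻²·Hz = s² · (kg⁻²·m⁻⁴·s⁶) · s⁻¹ = kg⁻²·m⁻⁴·s⁷.
The exponent of s is 7.

7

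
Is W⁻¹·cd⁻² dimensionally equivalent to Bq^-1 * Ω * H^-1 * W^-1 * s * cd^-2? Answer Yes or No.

No

Left side:
  W = J/s (power = energy per time),
      = kg·m²·s⁻³.
  So W⁻¹ = kg⁻¹·m⁻²·s³.
  Combining: W⁻¹·cd⁻² = (kg⁻¹·m⁻²·s³) · cd⁻² = kg⁻¹·m⁻²·s³·cd⁻².
Right side:
  Bq = s⁻¹.
  So Bq⁻¹ = s.
  Ω = kg·m²·s⁻³·A⁻².
  H = kg·m²·s⁻²·A⁻².
  So H⁻¹ = kg⁻¹·m⁻²·s²·A².
  W = kg·m²·s⁻³.
  So W⁻¹ = kg⁻¹·m⁻²·s³.
  Combining: Bq⁻¹·Ω·H⁻¹·W⁻¹·s·cd⁻² = s · (kg·m²·s⁻³·A⁻²) · (kg⁻¹·m⁻²·s²·A²) · (kg⁻¹·m⁻²·s³) · s · cd⁻² = kg⁻¹·m⁻²·s⁴·cd⁻².
Left is kg⁻¹·m⁻²·s³·cd⁻²; right is kg⁻¹·m⁻²·s⁴·cd⁻² — different.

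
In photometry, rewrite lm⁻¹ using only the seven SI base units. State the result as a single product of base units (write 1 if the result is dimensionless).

cd⁻¹

lm = cd.
So lm⁻¹ = cd⁻¹.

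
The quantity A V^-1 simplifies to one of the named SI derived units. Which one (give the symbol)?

S

V = kg·m²·s⁻³·A⁻¹.
So V⁻¹ = kg⁻¹·m⁻²·s³·A.
Combining: A·V⁻¹ = A · (kg⁻¹·m⁻²·s³·A) = kg⁻¹·m⁻²·s³·A².
kg⁻¹·m⁻²·s³·A² is the base-SI form of the siemens.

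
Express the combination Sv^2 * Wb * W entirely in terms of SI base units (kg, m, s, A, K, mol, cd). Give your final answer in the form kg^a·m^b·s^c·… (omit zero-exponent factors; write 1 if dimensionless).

kg²·m⁸·s⁻⁹·A⁻¹

Sv = m²·s⁻².
So Sv² = m⁴·s⁻⁴.
Wb = kg·m²·s⁻²·A⁻¹.
W = kg·m²·s⁻³.
Combining: Sv²·Wb·W = (m⁴·s⁻⁴) · (kg·m²·s⁻²·A⁻¹) · (kg·m²·s⁻³) = kg²·m⁸·s⁻⁹·A⁻¹.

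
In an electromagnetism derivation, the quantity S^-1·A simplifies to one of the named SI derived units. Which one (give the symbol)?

V

S = 1/Ω (conductance is reciprocal resistance),
    = kg⁻¹·m⁻²·s³·A².
So S⁻¹ = kg·m²·s⁻³·A⁻².
Combining: S⁻¹·A = (kg·m²·s⁻³·A⁻²) · A = kg·m²·s⁻³·A⁻¹.
kg·m²·s⁻³·A⁻¹ is the base-SI form of the volt.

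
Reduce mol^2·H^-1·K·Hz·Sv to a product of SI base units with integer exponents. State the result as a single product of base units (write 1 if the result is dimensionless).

H = kg·m²·s⁻²·A⁻².
So H⁻¹ = kg⁻¹·m⁻²·s²·A².
Hz = s⁻¹.
Sv = m²·s⁻².
Combining: mol²·H⁻¹·K·Hz·Sv = mol² · (kg⁻¹·m⁻²·s²·A²) · K · s⁻¹ · (m²·s⁻²) = kg⁻¹·s⁻¹·A²·K·mol².

kg⁻¹·s⁻¹·A²·K·mol²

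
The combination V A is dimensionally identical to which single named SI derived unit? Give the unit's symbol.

W

V = kg·m²·s⁻³·A⁻¹.
Combining: V·A = (kg·m²·s⁻³·A⁻¹) · A = kg·m²·s⁻³.
kg·m²·s⁻³ is the base-SI form of the watt.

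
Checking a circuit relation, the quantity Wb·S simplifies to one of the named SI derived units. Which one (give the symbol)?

Wb = kg·m²·s⁻²·A⁻¹.
S = kg⁻¹·m⁻²·s³·A².
Combining: Wb·S = (kg·m²·s⁻²·A⁻¹) · (kg⁻¹·m⁻²·s³·A²) = s·A.
s·A is the base-SI form of the coulomb.

C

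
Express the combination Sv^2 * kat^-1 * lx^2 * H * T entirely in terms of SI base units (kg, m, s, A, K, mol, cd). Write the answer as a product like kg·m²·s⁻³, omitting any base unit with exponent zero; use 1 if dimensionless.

kg²·m²·s⁻⁷·A⁻³·mol⁻¹·cd²

Sv = m²·s⁻².
So Sv² = m⁴·s⁻⁴.
kat = s⁻¹·mol.
So kat⁻¹ = s·mol⁻¹.
lx = m⁻²·cd.
So lx² = m⁻⁴·cd².
H = kg·m²·s⁻²·A⁻².
T = kg·s⁻²·A⁻¹.
Combining: Sv²·kat⁻¹·lx²·H·T = (m⁴·s⁻⁴) · (s·mol⁻¹) · (m⁻⁴·cd²) · (kg·m²·s⁻²·A⁻²) · (kg·s⁻²·A⁻¹) = kg²·m²·s⁻⁷·A⁻³·mol⁻¹·cd².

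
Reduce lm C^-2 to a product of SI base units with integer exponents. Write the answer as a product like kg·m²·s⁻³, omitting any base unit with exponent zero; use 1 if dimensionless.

lm = cd·sr = cd (luminous flux; sr is dimensionless).
C = A·s = s·A (charge = current × time).
So C⁻² = s⁻²·A⁻².
Combining: lm·C⁻² = cd · (s⁻²·A⁻²) = s⁻²·A⁻²·cd.

s⁻²·A⁻²·cd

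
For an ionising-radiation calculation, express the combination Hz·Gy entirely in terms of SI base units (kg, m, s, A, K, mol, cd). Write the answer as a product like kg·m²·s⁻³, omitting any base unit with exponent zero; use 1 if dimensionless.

m²·s⁻³

Hz = s⁻¹.
Gy = m²·s⁻².
Combining: Hz·Gy = s⁻¹ · (m²·s⁻²) = m²·s⁻³.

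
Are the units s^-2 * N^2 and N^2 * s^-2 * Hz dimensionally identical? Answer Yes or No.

No

Left side:
  N = kg·m·s⁻².
  So N² = kg²·m²·s⁻⁴.
  Combining: s⁻²·N² = s⁻² · (kg²·m²·s⁻⁴) = kg²·m²·s⁻⁶.
Right side:
  N = kg·m·s⁻².
  So N² = kg²·m²·s⁻⁴.
  Hz = s⁻¹.
  Combining: N²·s⁻²·Hz = (kg²·m²·s⁻⁴) · s⁻² · s⁻¹ = kg²·m²·s⁻⁷.
Left is kg²·m²·s⁻⁶; right is kg²·m²·s⁻⁷ — different.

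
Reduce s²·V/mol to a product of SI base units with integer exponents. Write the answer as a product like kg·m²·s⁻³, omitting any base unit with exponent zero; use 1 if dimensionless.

kg·m²·s⁻¹·A⁻¹·mol⁻¹

V = kg·m²·s⁻³·A⁻¹.
Combining: s²·mol⁻¹·V = s² · mol⁻¹ · (kg·m²·s⁻³·A⁻¹) = kg·m²·s⁻¹·A⁻¹·mol⁻¹.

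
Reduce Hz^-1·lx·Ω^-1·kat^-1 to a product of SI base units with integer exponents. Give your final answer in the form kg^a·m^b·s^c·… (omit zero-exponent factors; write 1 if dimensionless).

kg⁻¹·m⁻⁴·s⁵·A²·mol⁻¹·cd

Hz = 1/s = s⁻¹ (frequency is cycles per second).
So Hz⁻¹ = s.
lx = lm/m² (illuminance = luminous flux per area),
    = m⁻²·cd.
Ω = V/A (resistance = voltage per current),
    = kg·m²·s⁻³·A⁻².
So Ω⁻¹ = kg⁻¹·m⁻²·s³·A².
kat = mol/s = s⁻¹·mol (catalytic activity).
So kat⁻¹ = s·mol⁻¹.
Combining: Hz⁻¹·lx·Ω⁻¹·kat⁻¹ = s · (m⁻²·cd) · (kg⁻¹·m⁻²·s³·A²) · (s·mol⁻¹) = kg⁻¹·m⁻⁴·s⁵·A²·mol⁻¹·cd.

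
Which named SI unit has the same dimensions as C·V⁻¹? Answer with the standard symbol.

C = A·s = s·A (charge = current × time).
V = W/A (potential = power per current),
    = kg·m²·s⁻³·A⁻¹.
So V⁻¹ = kg⁻¹·m⁻²·s³·A.
Combining: C·V⁻¹ = (s·A) · (kg⁻¹·m⁻²·s³·A) = kg⁻¹·m⁻²·s⁴·A².
kg⁻¹·m⁻²·s⁴·A² is the base-SI form of the farad.

F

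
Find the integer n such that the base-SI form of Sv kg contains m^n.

Sv = J/kg (equivalent dose = energy per mass),
    = m²·s⁻².
Combining: Sv·kg = (m²·s⁻²) · kg = kg·m²·s⁻².
The exponent of m is 2.

2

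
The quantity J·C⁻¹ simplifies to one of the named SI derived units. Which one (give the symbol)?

V

J = kg·m²·s⁻².
C = s·A.
So C⁻¹ = s⁻¹·A⁻¹.
Combining: J·C⁻¹ = (kg·m²·s⁻²) · (s⁻¹·A⁻¹) = kg·m²·s⁻³·A⁻¹.
kg·m²·s⁻³·A⁻¹ is the base-SI form of the volt.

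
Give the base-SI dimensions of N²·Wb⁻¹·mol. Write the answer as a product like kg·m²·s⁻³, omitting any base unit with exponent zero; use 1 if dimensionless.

N = kg·m/s² = kg·m·s⁻² (force = mass × acceleration).
So N² = kg²·m²·s⁻⁴.
Wb = V·s (flux: a volt is a weber per second),
    = kg·m²·s⁻²·A⁻¹.
So Wb⁻¹ = kg⁻¹·m⁻²·s²·A.
Combining: N²·Wb⁻¹·mol = (kg²·m²·s⁻⁴) · (kg⁻¹·m⁻²·s²·A) · mol = kg·s⁻²·A·mol.

kg·s⁻²·A·mol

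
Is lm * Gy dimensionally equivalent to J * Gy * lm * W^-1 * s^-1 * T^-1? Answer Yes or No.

No

Left side:
  lm = cd·sr = cd (luminous flux; sr is dimensionless).
  Gy = J/kg (absorbed dose = energy per mass),
      = m²·s⁻².
  Combining: lm·Gy = cd · (m²·s⁻²) = m²·s⁻²·cd.
Right side:
  J = kg·m²·s⁻².
  Gy = m²·s⁻².
  lm = cd.
  W = kg·m²·s⁻³.
  So W⁻¹ = kg⁻¹·m⁻²·s³.
  T = kg·s⁻²·A⁻¹.
  So T⁻¹ = kg⁻¹·s²·A.
  Combining: J·Gy·lm·W⁻¹·s⁻¹·T⁻¹ = (kg·m²·s⁻²) · (m²·s⁻²) · cd · (kg⁻¹·m⁻²·s³) · s⁻¹ · (kg⁻¹·s²·A) = kg⁻¹·m²·A·cd.
Left is m²·s⁻²·cd; right is kg⁻¹·m²·A·cd — different.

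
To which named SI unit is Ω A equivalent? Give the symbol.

V

Ω = V/A (resistance = voltage per current),
    = kg·m²·s⁻³·A⁻².
Combining: Ω·A = (kg·m²·s⁻³·A⁻²) · A = kg·m²·s⁻³·A⁻¹.
kg·m²·s⁻³·A⁻¹ is the base-SI form of the volt.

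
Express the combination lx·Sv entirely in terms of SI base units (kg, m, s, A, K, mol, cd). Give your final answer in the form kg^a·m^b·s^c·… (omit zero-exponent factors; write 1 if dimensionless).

s⁻²·cd

lx = lm/m² (illuminance = luminous flux per area),
    = m⁻²·cd.
Sv = J/kg (equivalent dose = energy per mass),
    = m²·s⁻².
Combining: lx·Sv = (m⁻²·cd) · (m²·s⁻²) = s⁻²·cd.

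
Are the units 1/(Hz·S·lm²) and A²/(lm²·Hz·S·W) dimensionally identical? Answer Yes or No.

Left side:
  Hz = s⁻¹.
  So Hz⁻¹ = s.
  S = kg⁻¹·m⁻²·s³·A².
  So S⁻¹ = kg·m²·s⁻³·A⁻².
  lm = cd.
  So lm⁻² = cd⁻².
  Combining: Hz⁻¹·S⁻¹·lm⁻² = s · (kg·m²·s⁻³·A⁻²) · cd⁻² = kg·m²·s⁻²·A⁻²·cd⁻².
Right side:
  lm = cd·sr = cd (luminous flux; sr is dimensionless).
  So lm⁻² = cd⁻².
  Hz = 1/s = s⁻¹ (frequency is cycles per second).
  So Hz⁻¹ = s.
  S = 1/Ω (conductance is reciprocal resistance),
      = kg⁻¹·m⁻²·s³·A².
  So S⁻¹ = kg·m²·s⁻³·A⁻².
  W = J/s (power = energy per time),
      = kg·m²·s⁻³.
  So W⁻¹ = kg⁻¹·m⁻²·s³.
  Combining: lm⁻²·Hz⁻¹·S⁻¹·A²·W⁻¹ = cd⁻² · s · (kg·m²·s⁻³·A⁻²) · A² · (kg⁻¹·m⁻²·s³) = s·cd⁻².
Left is kg·m²·s⁻²·A⁻²·cd⁻²; right is s·cd⁻² — different.

No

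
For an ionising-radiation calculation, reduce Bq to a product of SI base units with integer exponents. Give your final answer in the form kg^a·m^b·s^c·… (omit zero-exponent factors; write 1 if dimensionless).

s⁻¹

Bq = 1/s = s⁻¹ (activity is decays per second).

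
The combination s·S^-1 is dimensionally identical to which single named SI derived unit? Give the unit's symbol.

S = 1/Ω (conductance is reciprocal resistance),
    = kg⁻¹·m⁻²·s³·A².
So S⁻¹ = kg·m²·s⁻³·A⁻².
Combining: s·S⁻¹ = s · (kg·m²·s⁻³·A⁻²) = kg·m²·s⁻²·A⁻².
kg·m²·s⁻²·A⁻² is the base-SI form of the henry.

H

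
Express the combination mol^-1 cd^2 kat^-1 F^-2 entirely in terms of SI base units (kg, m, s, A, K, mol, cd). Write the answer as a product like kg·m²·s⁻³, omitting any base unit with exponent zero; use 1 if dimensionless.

kg²·m⁴·s⁻⁷·A⁻⁴·mol⁻²·cd²

kat = mol/s = s⁻¹·mol (catalytic activity).
So kat⁻¹ = s·mol⁻¹.
F = C/V (capacitance = charge per voltage),
    = A·s/(kg·m²·s⁻³·A⁻¹) (substituting C and V),
    = kg⁻¹·m⁻²·s⁴·A².
So F⁻² = kg²·m⁴·s⁻⁸·A⁻⁴.
Combining: mol⁻¹·cd²·kat⁻¹·F⁻² = mol⁻¹ · cd² · (s·mol⁻¹) · (kg²·m⁴·s⁻⁸·A⁻⁴) = kg²·m⁴·s⁻⁷·A⁻⁴·mol⁻²·cd².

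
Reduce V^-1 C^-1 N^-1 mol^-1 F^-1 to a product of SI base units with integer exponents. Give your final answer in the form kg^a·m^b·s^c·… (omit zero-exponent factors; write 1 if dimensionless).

kg⁻¹·m⁻¹·A⁻²·mol⁻¹

V = W/A (potential = power per current),
    = kg·m²·s⁻³·A⁻¹.
So V⁻¹ = kg⁻¹·m⁻²·s³·A.
C = A·s = s·A (charge = current × time).
So C⁻¹ = s⁻¹·A⁻¹.
N = kg·m/s² = kg·m·s⁻² (force = mass × acceleration).
So N⁻¹ = kg⁻¹·m⁻¹·s².
F = C/V (capacitance = charge per voltage),
    = A·s/(kg·m²·s⁻³·A⁻¹) (substituting C and V),
    = kg⁻¹·m⁻²·s⁴·A².
So F⁻¹ = kg·m²·s⁻⁴·A⁻².
Combining: V⁻¹·C⁻¹·N⁻¹·mol⁻¹·F⁻¹ = (kg⁻¹·m⁻²·s³·A) · (s⁻¹·A⁻¹) · (kg⁻¹·m⁻¹·s²) · mol⁻¹ · (kg·m²·s⁻⁴·A⁻²) = kg⁻¹·m⁻¹·A⁻²·mol⁻¹.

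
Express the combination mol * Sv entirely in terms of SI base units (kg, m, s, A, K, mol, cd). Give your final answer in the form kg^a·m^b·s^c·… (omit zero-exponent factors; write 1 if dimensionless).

m²·s⁻²·mol

Sv = m²·s⁻².
Combining: mol·Sv = mol · (m²·s⁻²) = m²·s⁻²·mol.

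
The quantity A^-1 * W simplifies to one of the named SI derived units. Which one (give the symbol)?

V

W = kg·m²·s⁻³.
Combining: A⁻¹·W = A⁻¹ · (kg·m²·s⁻³) = kg·m²·s⁻³·A⁻¹.
kg·m²·s⁻³·A⁻¹ is the base-SI form of the volt.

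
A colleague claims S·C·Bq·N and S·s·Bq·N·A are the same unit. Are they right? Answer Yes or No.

Left side:
  S = 1/Ω (conductance is reciprocal resistance),
      = kg⁻¹·m⁻²·s³·A².
  C = A·s = s·A (charge = current × time).
  Bq = 1/s = s⁻¹ (activity is decays per second).
  N = kg·m/s² = kg·m·s⁻² (force = mass × acceleration).
  Combining: S·C·Bq·N = (kg⁻¹·m⁻²·s³·A²) · (s·A) · s⁻¹ · (kg·m·s⁻²) = m⁻¹·s·A³.
Right side:
  S = kg⁻¹·m⁻²·s³·A².
  Bq = s⁻¹.
  N = kg·m·s⁻².
  Combining: S·s·Bq·N·A = (kg⁻¹·m⁻²·s³·A²) · s · s⁻¹ · (kg·m·s⁻²) · A = m⁻¹·s·A³.
Both reduce to m⁻¹·s·A³.

Yes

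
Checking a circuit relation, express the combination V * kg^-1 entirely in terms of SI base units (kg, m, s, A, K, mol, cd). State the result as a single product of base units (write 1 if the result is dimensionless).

m²·s⁻³·A⁻¹

V = W/A (potential = power per current),
    = kg·m²·s⁻³·A⁻¹.
Combining: V·kg⁻¹ = (kg·m²·s⁻³·A⁻¹) · kg⁻¹ = m²·s⁻³·A⁻¹.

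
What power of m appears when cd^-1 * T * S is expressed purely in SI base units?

-2

T = kg·s⁻²·A⁻¹.
S = kg⁻¹·m⁻²·s³·A².
Combining: cd⁻¹·T·S = cd⁻¹ · (kg·s⁻²·A⁻¹) · (kg⁻¹·m⁻²·s³·A²) = m⁻²·s·A·cd⁻¹.
The exponent of m is -2.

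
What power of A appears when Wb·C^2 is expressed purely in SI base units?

Wb = V·s (flux: a volt is a weber per second),
    = kg·m²·s⁻²·A⁻¹.
C = A·s = s·A (charge = current × time).
So C² = s²·A².
Combining: Wb·C² = (kg·m²·s⁻²·A⁻¹) · (s²·A²) = kg·m²·A.
The exponent of A is 1.

1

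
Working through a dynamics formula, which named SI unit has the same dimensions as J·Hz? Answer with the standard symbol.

W

J = N·m (work = force × distance),
    = kg·m²·s⁻².
Hz = 1/s = s⁻¹ (frequency is cycles per second).
Combining: J·Hz = (kg·m²·s⁻²) · s⁻¹ = kg·m²·s⁻³.
kg·m²·s⁻³ is the base-SI form of the watt.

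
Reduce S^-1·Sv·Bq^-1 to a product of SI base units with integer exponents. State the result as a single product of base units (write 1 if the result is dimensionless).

S = kg⁻¹·m⁻²·s³·A².
So S⁻¹ = kg·m²·s⁻³·A⁻².
Sv = m²·s⁻².
Bq = s⁻¹.
So Bq⁻¹ = s.
Combining: S⁻¹·Sv·Bq⁻¹ = (kg·m²·s⁻³·A⁻²) · (m²·s⁻²) · s = kg·m⁴·s⁻⁴·A⁻².

kg·m⁴·s⁻⁴·A⁻²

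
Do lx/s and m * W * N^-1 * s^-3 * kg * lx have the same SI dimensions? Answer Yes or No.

No

Left side:
  lx = m⁻²·cd.
  Combining: s⁻¹·lx = s⁻¹ · (m⁻²·cd) = m⁻²·s⁻¹·cd.
Right side:
  W = kg·m²·s⁻³.
  N = kg·m·s⁻².
  So N⁻¹ = kg⁻¹·m⁻¹·s².
  lx = m⁻²·cd.
  Combining: m·W·N⁻¹·s⁻³·kg·lx = m · (kg·m²·s⁻³) · (kg⁻¹·m⁻¹·s²) · s⁻³ · kg · (m⁻²·cd) = kg·s⁻⁴·cd.
Left is m⁻²·s⁻¹·cd; right is kg·s⁻⁴·cd — different.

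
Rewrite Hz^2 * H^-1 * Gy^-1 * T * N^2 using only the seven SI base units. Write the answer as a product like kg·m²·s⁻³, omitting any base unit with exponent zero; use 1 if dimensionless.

Hz = 1/s = s⁻¹ (frequency is cycles per second).
So Hz² = s⁻².
H = Wb/A (inductance = flux per current),
    = kg·m²·s⁻²·A⁻².
So H⁻¹ = kg⁻¹·m⁻²·s²·A².
Gy = J/kg (absorbed dose = energy per mass),
    = m²·s⁻².
So Gy⁻¹ = m⁻²·s².
T = Wb/m² (flux density = flux per area),
    = kg·s⁻²·A⁻¹.
N = kg·m/s² = kg·m·s⁻² (force = mass × acceleration).
So N² = kg²·m²·s⁻⁴.
Combining: Hz²·H⁻¹·Gy⁻¹·T·N² = s⁻² · (kg⁻¹·m⁻²·s²·A²) · (m⁻²·s²) · (kg·s⁻²·A⁻¹) · (kg²·m²·s⁻⁴) = kg²·m⁻²·s⁻⁴·A.

kg²·m⁻²·s⁻⁴·A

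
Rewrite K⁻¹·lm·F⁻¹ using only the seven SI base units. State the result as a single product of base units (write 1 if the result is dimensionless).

lm = cd·sr = cd (luminous flux; sr is dimensionless).
F = C/V (capacitance = charge per voltage),
    = A·s/(kg·m²·s⁻³·A⁻¹) (substituting C and V),
    = kg⁻¹·m⁻²·s⁴·A².
So F⁻¹ = kg·m²·s⁻⁴·A⁻².
Combining: K⁻¹·lm·F⁻¹ = K⁻¹ · cd · (kg·m²·s⁻⁴·A⁻²) = kg·m²·s⁻⁴·A⁻²·K⁻¹·cd.

kg·m²·s⁻⁴·A⁻²·K⁻¹·cd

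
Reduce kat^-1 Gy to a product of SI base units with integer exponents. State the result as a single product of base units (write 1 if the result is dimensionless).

kat = s⁻¹·mol.
So kat⁻¹ = s·mol⁻¹.
Gy = m²·s⁻².
Combining: kat⁻¹·Gy = (s·mol⁻¹) · (m²·s⁻²) = m²·s⁻¹·mol⁻¹.

m²·s⁻¹·mol⁻¹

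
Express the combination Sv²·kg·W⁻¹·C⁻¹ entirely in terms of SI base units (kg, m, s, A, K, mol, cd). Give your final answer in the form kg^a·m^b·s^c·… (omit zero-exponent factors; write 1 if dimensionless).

Sv = J/kg (equivalent dose = energy per mass),
    = m²·s⁻².
So Sv² = m⁴·s⁻⁴.
W = J/s (power = energy per time),
    = kg·m²·s⁻³.
So W⁻¹ = kg⁻¹·m⁻²·s³.
C = A·s = s·A (charge = current × time).
So C⁻¹ = s⁻¹·A⁻¹.
Combining: Sv²·kg·W⁻¹·C⁻¹ = (m⁴·s⁻⁴) · kg · (kg⁻¹·m⁻²·s³) · (s⁻¹·A⁻¹) = m²·s⁻²·A⁻¹.

m²·s⁻²·A⁻¹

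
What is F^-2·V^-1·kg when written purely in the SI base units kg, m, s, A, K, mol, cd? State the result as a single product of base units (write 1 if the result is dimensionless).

kg²·m²·s⁻⁵·A⁻³

F = C/V (capacitance = charge per voltage),
    = A·s/(kg·m²·s⁻³·A⁻¹) (substituting C and V),
    = kg⁻¹·m⁻²·s⁴·A².
So F⁻² = kg²·m⁴·s⁻⁸·A⁻⁴.
V = W/A (potential = power per current),
    = kg·m²·s⁻³·A⁻¹.
So V⁻¹ = kg⁻¹·m⁻²·s³·A.
Combining: F⁻²·V⁻¹·kg = (kg²·m⁴·s⁻⁸·A⁻⁴) · (kg⁻¹·m⁻²·s³·A) · kg = kg²·m²·s⁻⁵·A⁻³.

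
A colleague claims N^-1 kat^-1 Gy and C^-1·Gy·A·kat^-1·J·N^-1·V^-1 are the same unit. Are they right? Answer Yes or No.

No

Left side:
  N = kg·m/s² = kg·m·s⁻² (force = mass × acceleration).
  So N⁻¹ = kg⁻¹·m⁻¹·s².
  kat = mol/s = s⁻¹·mol (catalytic activity).
  So kat⁻¹ = s·mol⁻¹.
  Gy = J/kg (absorbed dose = energy per mass),
      = m²·s⁻².
  Combining: N⁻¹·kat⁻¹·Gy = (kg⁻¹·m⁻¹·s²) · (s·mol⁻¹) · (m²·s⁻²) = kg⁻¹·m·s·mol⁻¹.
Right side:
  C = s·A.
  So C⁻¹ = s⁻¹·A⁻¹.
  Gy = m²·s⁻².
  kat = s⁻¹·mol.
  So kat⁻¹ = s·mol⁻¹.
  J = kg·m²·s⁻².
  N = kg·m·s⁻².
  So N⁻¹ = kg⁻¹·m⁻¹·s².
  V = kg·m²·s⁻³·A⁻¹.
  So V⁻¹ = kg⁻¹·m⁻²·s³·A.
  Combining: C⁻¹·Gy·A·kat⁻¹·J·N⁻¹·V⁻¹ = (s⁻¹·A⁻¹) · (m²·s⁻²) · A · (s·mol⁻¹) · (kg·m²·s⁻²) · (kg⁻¹·m⁻¹·s²) · (kg⁻¹·m⁻²·s³·A) = kg⁻¹·m·s·A·mol⁻¹.
Left is kg⁻¹·m·s·mol⁻¹; right is kg⁻¹·m·s·A·mol⁻¹ — different.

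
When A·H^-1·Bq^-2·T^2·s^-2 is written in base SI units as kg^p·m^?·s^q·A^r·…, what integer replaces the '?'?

H = Wb/A (inductance = flux per current),
    = kg·m²·s⁻²·A⁻².
So H⁻¹ = kg⁻¹·m⁻²·s²·A².
Bq = 1/s = s⁻¹ (activity is decays per second).
So Bq⁻² = s².
T = Wb/m² (flux density = flux per area),
    = kg·s⁻²·A⁻¹.
So T² = kg²·s⁻⁴·A⁻².
Combining: A·H⁻¹·Bq⁻²·T²·s⁻² = A · (kg⁻¹·m⁻²·s²·A²) · s² · (kg²·s⁻⁴·A⁻²) · s⁻² = kg·m⁻²·s⁻²·A.
The exponent of m is -2.

-2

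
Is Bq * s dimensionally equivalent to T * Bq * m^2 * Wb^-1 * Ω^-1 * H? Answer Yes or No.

Yes

Left side:
  Bq = 1/s = s⁻¹ (activity is decays per second).
  Combining: Bq·s = s⁻¹ · s = 1.
Right side:
  T = kg·s⁻²·A⁻¹.
  Bq = s⁻¹.
  Wb = kg·m²·s⁻²·A⁻¹.
  So Wb⁻¹ = kg⁻¹·m⁻²·s²·A.
  Ω = kg·m²·s⁻³·A⁻².
  So Ω⁻¹ = kg⁻¹·m⁻²·s³·A².
  H = kg·m²·s⁻²·A⁻².
  Combining: T·Bq·m²·Wb⁻¹·Ω⁻¹·H = (kg·s⁻²·A⁻¹) · s⁻¹ · m² · (kg⁻¹·m⁻²·s²·A) · (kg⁻¹·m⁻²·s³·A²) · (kg·m²·s⁻²·A⁻²) = 1.
Both reduce to 1.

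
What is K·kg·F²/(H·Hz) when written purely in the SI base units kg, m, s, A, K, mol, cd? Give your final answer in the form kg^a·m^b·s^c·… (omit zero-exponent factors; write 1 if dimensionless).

H = Wb/A (inductance = flux per current),
    = kg·m²·s⁻²·A⁻².
So H⁻¹ = kg⁻¹·m⁻²·s²·A².
Hz = 1/s = s⁻¹ (frequency is cycles per second).
So Hz⁻¹ = s.
F = C/V (capacitance = charge per voltage),
    = A·s/(kg·m²·s⁻³·A⁻¹) (substituting C and V),
    = kg⁻¹·m⁻²·s⁴·A².
So F² = kg⁻²·m⁻⁴·s⁸·A⁴.
Combining: K·kg·H⁻¹·Hz⁻¹·F² = K · kg · (kg⁻¹·m⁻²·s²·A²) · s · (kg⁻²·m⁻⁴·s⁸·A⁴) = kg⁻²·m⁻⁶·s¹¹·A⁶·K.

kg⁻²·m⁻⁶·s¹¹·A⁶·K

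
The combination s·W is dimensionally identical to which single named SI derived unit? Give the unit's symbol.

J

W = J/s (power = energy per time),
    = kg·m²·s⁻³.
Combining: s·W = s · (kg·m²·s⁻³) = kg·m²·s⁻².
kg·m²·s⁻² is the base-SI form of the joule.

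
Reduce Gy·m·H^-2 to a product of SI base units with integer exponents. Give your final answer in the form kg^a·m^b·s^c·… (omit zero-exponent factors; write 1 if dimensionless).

kg⁻²·m⁻¹·s²·A⁴

Gy = J/kg (absorbed dose = energy per mass),
    = m²·s⁻².
H = Wb/A (inductance = flux per current),
    = kg·m²·s⁻²·A⁻².
So H⁻² = kg⁻²·m⁻⁴·s⁴·A⁴.
Combining: Gy·m·H⁻² = (m²·s⁻²) · m · (kg⁻²·m⁻⁴·s⁴·A⁴) = kg⁻²·m⁻¹·s²·A⁴.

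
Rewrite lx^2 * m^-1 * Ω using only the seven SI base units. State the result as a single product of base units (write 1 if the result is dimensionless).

lx = lm/m² (illuminance = luminous flux per area),
    = m⁻²·cd.
So lx² = m⁻⁴·cd².
Ω = V/A (resistance = voltage per current),
    = kg·m²·s⁻³·A⁻².
Combining: lx²·m⁻¹·Ω = (m⁻⁴·cd²) · m⁻¹ · (kg·m²·s⁻³·A⁻²) = kg·m⁻³·s⁻³·A⁻²·cd².

kg·m⁻³·s⁻³·A⁻²·cd²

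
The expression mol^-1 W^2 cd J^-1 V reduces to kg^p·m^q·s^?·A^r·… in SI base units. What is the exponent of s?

-7

W = kg·m²·s⁻³.
So W² = kg²·m⁴·s⁻⁶.
J = kg·m²·s⁻².
So J⁻¹ = kg⁻¹·m⁻²·s².
V = kg·m²·s⁻³·A⁻¹.
Combining: mol⁻¹·W²·cd·J⁻¹·V = mol⁻¹ · (kg²·m⁴·s⁻⁶) · cd · (kg⁻¹·m⁻²·s²) · (kg·m²·s⁻³·A⁻¹) = kg²·m⁴·s⁻⁷·A⁻¹·mol⁻¹·cd.
The exponent of s is -7.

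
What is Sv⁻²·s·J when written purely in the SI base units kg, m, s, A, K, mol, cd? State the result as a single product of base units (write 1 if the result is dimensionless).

Sv = m²·s⁻².
So Sv⁻² = m⁻⁴·s⁴.
J = kg·m²·s⁻².
Combining: Sv⁻²·s·J = (m⁻⁴·s⁴) · s · (kg·m²·s⁻²) = kg·m⁻²·s³.

kg·m⁻²·s³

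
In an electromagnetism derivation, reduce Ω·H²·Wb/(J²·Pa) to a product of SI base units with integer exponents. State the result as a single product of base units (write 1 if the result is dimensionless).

J = N·m (work = force × distance),
    = kg·m²·s⁻².
So J⁻² = kg⁻²·m⁻⁴·s⁴.
Pa = N/m² (pressure = force per area),
    = kg·m⁻¹·s⁻².
So Pa⁻¹ = kg⁻¹·m·s².
Ω = V/A (resistance = voltage per current),
    = kg·m²·s⁻³·A⁻².
H = Wb/A (inductance = flux per current),
    = kg·m²·s⁻²·A⁻².
So H² = kg²·m⁴·s⁻⁴·A⁻⁴.
Wb = V·s (flux: a volt is a weber per second),
    = kg·m²·s⁻²·A⁻¹.
Combining: J⁻²·Pa⁻¹·Ω·H²·Wb = (kg⁻²·m⁻⁴·s⁴) · (kg⁻¹·m·s²) · (kg·m²·s⁻³·A⁻²) · (kg²·m⁴·s⁻⁴·A⁻⁴) · (kg·m²·s⁻²·A⁻¹) = kg·m⁵·s⁻³·A⁻⁷.

kg·m⁵·s⁻³·A⁻⁷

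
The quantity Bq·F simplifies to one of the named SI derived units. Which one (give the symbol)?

S

Bq = 1/s = s⁻¹ (activity is decays per second).
F = C/V (capacitance = charge per voltage),
    = A·s/(kg·m²·s⁻³·A⁻¹) (substituting C and V),
    = kg⁻¹·m⁻²·s⁴·A².
Combining: Bq·F = s⁻¹ · (kg⁻¹·m⁻²·s⁴·A²) = kg⁻¹·m⁻²·s³·A².
kg⁻¹·m⁻²·s³·A² is the base-SI form of the siemens.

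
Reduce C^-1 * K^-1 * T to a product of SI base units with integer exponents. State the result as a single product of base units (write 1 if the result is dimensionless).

kg·s⁻³·A⁻²·K⁻¹

C = s·A.
So C⁻¹ = s⁻¹·A⁻¹.
T = kg·s⁻²·A⁻¹.
Combining: C⁻¹·K⁻¹·T = (s⁻¹·A⁻¹) · K⁻¹ · (kg·s⁻²·A⁻¹) = kg·s⁻³·A⁻²·K⁻¹.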